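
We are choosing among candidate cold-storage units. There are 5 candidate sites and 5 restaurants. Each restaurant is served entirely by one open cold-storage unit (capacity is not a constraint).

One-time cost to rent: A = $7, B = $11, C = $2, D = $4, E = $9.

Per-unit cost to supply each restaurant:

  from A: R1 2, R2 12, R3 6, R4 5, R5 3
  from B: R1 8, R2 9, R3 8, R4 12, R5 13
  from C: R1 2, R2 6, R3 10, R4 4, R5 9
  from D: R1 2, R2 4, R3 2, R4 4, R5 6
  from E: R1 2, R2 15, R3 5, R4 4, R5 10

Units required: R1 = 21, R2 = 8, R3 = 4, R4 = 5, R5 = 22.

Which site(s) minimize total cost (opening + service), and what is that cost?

For any fixed open set, each restaurant goes to its cheapest open site; total = fixed + service.
{A, D}: R1→A 2·21=42, R2→D 4·8=32, R3→D 2·4=8, R4→D 4·5=20, R5→A 3·22=66. Service 168; fixed 11; total 179.
{A, C, D}: R1→A 2·21=42, R2→D 4·8=32, R3→D 2·4=8, R4→C 4·5=20, R5→A 3·22=66. Service 168; fixed 13; total 181.
{A, D, E}: R1→A 2·21=42, R2→D 4·8=32, R3→D 2·4=8, R4→D 4·5=20, R5→A 3·22=66. Service 168; fixed 20; total 188.
{A, B, C, D, E}: service 168 + fixed 33 = 201
No other subset beats 179.

Open A and D; minimum total cost 179.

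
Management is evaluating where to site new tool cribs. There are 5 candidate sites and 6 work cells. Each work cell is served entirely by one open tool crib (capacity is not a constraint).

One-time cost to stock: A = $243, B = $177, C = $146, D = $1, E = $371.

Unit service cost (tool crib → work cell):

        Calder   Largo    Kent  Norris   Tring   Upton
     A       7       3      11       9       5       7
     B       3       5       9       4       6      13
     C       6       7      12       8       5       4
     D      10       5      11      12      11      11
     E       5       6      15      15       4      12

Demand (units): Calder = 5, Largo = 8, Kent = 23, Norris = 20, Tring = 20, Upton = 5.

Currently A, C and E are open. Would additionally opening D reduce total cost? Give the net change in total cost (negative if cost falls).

No — net change +1 (cost rises by 1).

Current service cost with {A, C, E}: 562.
Adding D: each work cell re-picks its cheapest; new service cost 562, saving 0.
Extra fixed cost: 1. Net change = 1 − 0 = 1.
(Totals: 1322 → 1323.)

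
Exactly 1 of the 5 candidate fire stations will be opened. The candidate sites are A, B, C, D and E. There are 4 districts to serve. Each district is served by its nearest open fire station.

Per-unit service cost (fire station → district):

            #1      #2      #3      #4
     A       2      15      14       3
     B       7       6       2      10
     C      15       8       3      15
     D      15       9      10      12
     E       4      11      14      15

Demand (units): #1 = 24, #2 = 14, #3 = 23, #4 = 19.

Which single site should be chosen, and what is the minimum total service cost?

With exactly 1 open, each district uses its cheapest among the chosen.
{B}: #1→B 7·24=168, #2→B 6·14=84, #3→B 2·23=46, #4→B 10·19=190. Service cost 488.
{A}: service cost 637
{C}: service cost 826
Among all 5 size-1 choices, {B} is lowest.

Choose B only; total service cost 488.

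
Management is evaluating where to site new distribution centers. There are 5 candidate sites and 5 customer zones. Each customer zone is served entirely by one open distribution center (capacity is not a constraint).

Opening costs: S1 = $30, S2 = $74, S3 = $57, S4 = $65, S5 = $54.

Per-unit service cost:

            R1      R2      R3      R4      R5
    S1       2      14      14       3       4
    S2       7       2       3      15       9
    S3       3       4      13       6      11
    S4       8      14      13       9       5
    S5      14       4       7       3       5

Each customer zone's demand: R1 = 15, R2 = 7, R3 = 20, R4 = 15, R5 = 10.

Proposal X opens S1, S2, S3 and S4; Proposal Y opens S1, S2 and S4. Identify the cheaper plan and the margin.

Proposal X: {S1, S2, S3, S4}: R1→S1 2·15=30, R2→S2 2·7=14, R3→S2 3·20=60, R4→S1 3·15=45, R5→S1 4·10=40. Service 189; fixed 226; total 415.
Proposal Y: {S1, S2, S4}: R1→S1 2·15=30, R2→S2 2·7=14, R3→S2 3·20=60, R4→S1 3·15=45, R5→S1 4·10=40. Service 189; fixed 169; total 358.
Difference: |415 − 358| = 57.

Proposal Y is cheaper by 57.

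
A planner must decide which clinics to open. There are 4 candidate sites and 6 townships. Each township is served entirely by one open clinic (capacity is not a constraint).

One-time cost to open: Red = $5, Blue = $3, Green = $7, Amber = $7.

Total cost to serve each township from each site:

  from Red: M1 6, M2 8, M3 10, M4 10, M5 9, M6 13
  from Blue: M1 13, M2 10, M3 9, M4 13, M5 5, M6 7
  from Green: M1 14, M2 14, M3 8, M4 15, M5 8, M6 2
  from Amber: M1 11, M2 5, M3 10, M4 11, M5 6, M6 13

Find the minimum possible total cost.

For any fixed open set, each township goes to its cheapest open site; total = fixed + service.
{Red, Blue}: M1→Red 6, M2→Red 8, M3→Blue 9, M4→Red 10, M5→Blue 5, M6→Blue 7. Service 45; fixed 8; total 53.
{Red, Blue, Green}: M1→Red 6, M2→Red 8, M3→Green 8, M4→Red 10, M5→Blue 5, M6→Green 2. Service 39; fixed 15; total 54.
{Red, Green}: service 42 + fixed 12 = 54
{Red, Blue, Green, Amber}: M1→Red 6, M2→Amber 5, M3→Green 8, M4→Red 10, M5→Blue 5, M6→Green 2. Service 36; fixed 22; total 58.
No other subset beats 53.

Minimum total cost: 53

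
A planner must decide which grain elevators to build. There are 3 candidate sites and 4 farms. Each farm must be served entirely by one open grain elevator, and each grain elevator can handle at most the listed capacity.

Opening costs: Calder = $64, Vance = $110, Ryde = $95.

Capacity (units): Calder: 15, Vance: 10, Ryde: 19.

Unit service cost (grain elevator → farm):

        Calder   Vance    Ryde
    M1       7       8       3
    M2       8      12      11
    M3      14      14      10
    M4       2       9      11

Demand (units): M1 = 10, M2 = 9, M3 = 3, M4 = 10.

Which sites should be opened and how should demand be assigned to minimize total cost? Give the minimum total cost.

Minimum total cost: 350

Open {Calder, Ryde}: M1→Ryde 3·10=30, M2→Ryde 11·9=99, M3→Calder 14·3=42, M4→Calder 2·10=20.
Loads: Calder carries 13/15, Ryde carries 19/19. Service 191; fixed 159; total 350.
Next best feasible plan costs 457.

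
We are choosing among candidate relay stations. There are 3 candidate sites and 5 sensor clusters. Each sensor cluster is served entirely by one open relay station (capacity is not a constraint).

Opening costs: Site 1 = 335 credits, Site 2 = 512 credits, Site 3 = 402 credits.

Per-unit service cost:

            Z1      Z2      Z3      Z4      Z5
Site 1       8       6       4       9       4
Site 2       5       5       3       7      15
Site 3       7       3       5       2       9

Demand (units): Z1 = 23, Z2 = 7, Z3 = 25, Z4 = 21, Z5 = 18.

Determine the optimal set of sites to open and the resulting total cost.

Open Site 3 only; minimum total cost 913.

For any fixed open set, each sensor cluster goes to its cheapest open site; total = fixed + service.
{Site 3}: Z1→Site 3 7·23=161, Z2→Site 3 3·7=21, Z3→Site 3 5·25=125, Z4→Site 3 2·21=42, Z5→Site 3 9·18=162. Service 511; fixed 402; total 913.
{Site 1}: Z1→Site 1 8·23=184, Z2→Site 1 6·7=42, Z3→Site 1 4·25=100, Z4→Site 1 9·21=189, Z5→Site 1 4·18=72. Service 587; fixed 335; total 922.
{Site 1, Site 3}: service 396 + fixed 737 = 1133
{Site 1, Site 2, Site 3}: service 325 + fixed 1249 = 1574
No other subset beats 913.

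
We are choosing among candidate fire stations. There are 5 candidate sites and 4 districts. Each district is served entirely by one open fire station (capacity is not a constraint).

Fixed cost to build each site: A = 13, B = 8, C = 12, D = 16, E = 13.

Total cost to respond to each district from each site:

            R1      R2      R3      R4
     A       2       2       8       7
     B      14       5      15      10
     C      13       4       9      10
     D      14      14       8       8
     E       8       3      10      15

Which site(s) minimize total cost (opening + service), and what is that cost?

Open A only; minimum total cost 32.

For any fixed open set, each district goes to its cheapest open site; total = fixed + service.
{A}: R1→A 2, R2→A 2, R3→A 8, R4→A 7. Service 19; fixed 13; total 32.
{A, B}: service 19 + fixed 21 = 40
{A, C}: R1→A 2, R2→A 2, R3→A 8, R4→A 7. Service 19; fixed 25; total 44.
{A, B, C, D, E}: service 19 + fixed 62 = 81
No other subset beats 32.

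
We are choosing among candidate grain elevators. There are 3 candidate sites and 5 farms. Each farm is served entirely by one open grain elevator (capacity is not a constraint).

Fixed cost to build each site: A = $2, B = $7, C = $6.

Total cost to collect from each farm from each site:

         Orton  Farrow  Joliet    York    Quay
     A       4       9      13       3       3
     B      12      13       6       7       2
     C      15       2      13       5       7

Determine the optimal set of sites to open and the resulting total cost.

Open A, B and C; minimum total cost 32.

For any fixed open set, each farm goes to its cheapest open site; total = fixed + service.
{A, B, C}: Orton→A 4, Farrow→C 2, Joliet→B 6, York→A 3, Quay→B 2. Service 17; fixed 15; total 32.
{A, B}: service 24 + fixed 9 = 33
{A, C}: Orton→A 4, Farrow→C 2, Joliet→A 13, York→A 3, Quay→A 3. Service 25; fixed 8; total 33.
{A}: service 32 + fixed 2 = 34
No other subset beats 32.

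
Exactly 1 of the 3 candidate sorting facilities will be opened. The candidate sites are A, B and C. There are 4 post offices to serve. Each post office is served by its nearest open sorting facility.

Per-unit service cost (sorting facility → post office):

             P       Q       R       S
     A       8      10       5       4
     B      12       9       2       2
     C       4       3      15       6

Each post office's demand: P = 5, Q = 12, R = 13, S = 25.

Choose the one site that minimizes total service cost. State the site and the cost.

Choose B only; total service cost 244.

With exactly 1 open, each post office uses its cheapest among the chosen.
{B}: P→B 12·5=60, Q→B 9·12=108, R→B 2·13=26, S→B 2·25=50. Service cost 244.
{A}: service cost 325
{C}: service cost 401
Among all 3 size-1 choices, {B} is lowest.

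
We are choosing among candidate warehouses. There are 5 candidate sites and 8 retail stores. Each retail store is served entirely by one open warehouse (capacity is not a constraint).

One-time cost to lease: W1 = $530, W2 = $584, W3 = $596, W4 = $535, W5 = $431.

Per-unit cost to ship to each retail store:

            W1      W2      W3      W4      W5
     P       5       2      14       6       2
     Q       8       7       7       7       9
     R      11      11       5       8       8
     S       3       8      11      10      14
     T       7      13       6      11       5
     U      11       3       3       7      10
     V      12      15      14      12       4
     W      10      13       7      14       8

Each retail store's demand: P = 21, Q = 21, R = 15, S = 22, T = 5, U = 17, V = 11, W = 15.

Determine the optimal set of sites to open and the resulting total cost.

For any fixed open set, each retail store goes to its cheapest open site; total = fixed + service.
{W5}: P→W5 2·21=42, Q→W5 9·21=189, R→W5 8·15=120, S→W5 14·22=308, T→W5 5·5=25, U→W5 10·17=170, V→W5 4·11=44, W→W5 8·15=120. Service 1018; fixed 431; total 1449.
{W1}: P→W1 5·21=105, Q→W1 8·21=168, R→W1 11·15=165, S→W1 3·22=66, T→W1 7·5=35, U→W1 11·17=187, V→W1 12·11=132, W→W1 10·15=150. Service 1008; fixed 530; total 1538.
{W2}: service 1006 + fixed 584 = 1590
{W1, W2, W3, W4, W5}: P→W2 2·21=42, Q→W2 7·21=147, R→W3 5·15=75, S→W1 3·22=66, T→W5 5·5=25, U→W2 3·17=51, V→W5 4·11=44, W→W3 7·15=105. Service 555; fixed 2676; total 3231.
No other subset beats 1449.

Open W5 only; minimum total cost 1449.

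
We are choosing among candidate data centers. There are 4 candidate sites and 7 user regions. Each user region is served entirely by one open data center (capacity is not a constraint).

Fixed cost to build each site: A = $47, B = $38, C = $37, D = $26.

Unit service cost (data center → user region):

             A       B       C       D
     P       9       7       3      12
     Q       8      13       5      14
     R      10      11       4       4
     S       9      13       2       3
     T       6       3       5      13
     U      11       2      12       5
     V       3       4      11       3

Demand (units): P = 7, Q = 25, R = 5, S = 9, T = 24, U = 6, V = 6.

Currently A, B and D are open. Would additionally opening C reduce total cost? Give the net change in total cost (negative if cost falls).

Current service cost with {A, B, D}: 398.
Adding C: each user region re-picks its cheapest; new service cost 286, saving 112.
Extra fixed cost: 37. Net change = 37 − 112 = -75.
(Totals: 509 → 434.)

Yes — net change −75 (cost falls by 75).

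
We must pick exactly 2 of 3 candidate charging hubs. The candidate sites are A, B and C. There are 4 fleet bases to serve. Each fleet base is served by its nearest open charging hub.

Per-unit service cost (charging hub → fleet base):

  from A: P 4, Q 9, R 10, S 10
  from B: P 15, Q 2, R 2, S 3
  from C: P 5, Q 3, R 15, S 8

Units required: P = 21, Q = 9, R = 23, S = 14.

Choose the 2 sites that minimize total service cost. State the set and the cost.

Choose A and B; total service cost 190.

With exactly 2 open, each fleet base uses its cheapest among the chosen.
{A, B}: P→A 4·21=84, Q→B 2·9=18, R→B 2·23=46, S→B 3·14=42. Service cost 190.
{B, C}: service cost 211
{A, C}: service cost 453
Among all 3 size-2 choices, {A, B} is lowest.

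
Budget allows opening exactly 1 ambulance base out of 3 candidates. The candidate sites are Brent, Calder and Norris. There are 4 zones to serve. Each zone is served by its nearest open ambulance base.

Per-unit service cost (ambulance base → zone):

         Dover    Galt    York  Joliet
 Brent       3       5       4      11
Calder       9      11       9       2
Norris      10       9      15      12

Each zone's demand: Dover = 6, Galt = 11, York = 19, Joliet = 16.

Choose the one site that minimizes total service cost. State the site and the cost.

Choose Brent only; total service cost 325.

With exactly 1 open, each zone uses its cheapest among the chosen.
{Brent}: Dover→Brent 3·6=18, Galt→Brent 5·11=55, York→Brent 4·19=76, Joliet→Brent 11·16=176. Service cost 325.
{Calder}: service cost 378
{Norris}: service cost 636
Among all 3 size-1 choices, {Brent} is lowest.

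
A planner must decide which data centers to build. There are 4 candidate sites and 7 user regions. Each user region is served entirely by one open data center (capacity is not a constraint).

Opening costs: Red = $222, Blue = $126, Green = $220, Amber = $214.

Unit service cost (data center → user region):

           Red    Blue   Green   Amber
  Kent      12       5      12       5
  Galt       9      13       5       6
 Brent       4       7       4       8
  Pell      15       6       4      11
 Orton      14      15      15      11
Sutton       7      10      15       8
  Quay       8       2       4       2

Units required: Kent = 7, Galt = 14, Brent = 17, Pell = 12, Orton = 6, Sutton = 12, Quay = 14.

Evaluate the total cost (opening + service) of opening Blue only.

Total cost: 772

Each user region is assigned to its cheapest site among the open ones.
{Blue}: Kent→Blue 5·7=35, Galt→Blue 13·14=182, Brent→Blue 7·17=119, Pell→Blue 6·12=72, Orton→Blue 15·6=90, Sutton→Blue 10·12=120, Quay→Blue 2·14=28. Service 646; fixed 126; total 772.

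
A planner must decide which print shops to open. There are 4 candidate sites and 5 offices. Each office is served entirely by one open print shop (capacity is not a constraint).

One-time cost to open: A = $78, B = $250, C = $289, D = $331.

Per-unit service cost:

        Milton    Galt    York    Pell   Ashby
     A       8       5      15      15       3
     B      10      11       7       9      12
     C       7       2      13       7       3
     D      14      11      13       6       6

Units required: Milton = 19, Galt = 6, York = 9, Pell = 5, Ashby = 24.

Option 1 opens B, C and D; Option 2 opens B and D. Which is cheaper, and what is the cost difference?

Option 1: {B, C, D}: Milton→C 7·19=133, Galt→C 2·6=12, York→B 7·9=63, Pell→D 6·5=30, Ashby→C 3·24=72. Service 310; fixed 870; total 1180.
Option 2: {B, D}: Milton→B 10·19=190, Galt→B 11·6=66, York→B 7·9=63, Pell→D 6·5=30, Ashby→D 6·24=144. Service 493; fixed 581; total 1074.
Difference: |1180 − 1074| = 106.

Option 2 is cheaper by 106.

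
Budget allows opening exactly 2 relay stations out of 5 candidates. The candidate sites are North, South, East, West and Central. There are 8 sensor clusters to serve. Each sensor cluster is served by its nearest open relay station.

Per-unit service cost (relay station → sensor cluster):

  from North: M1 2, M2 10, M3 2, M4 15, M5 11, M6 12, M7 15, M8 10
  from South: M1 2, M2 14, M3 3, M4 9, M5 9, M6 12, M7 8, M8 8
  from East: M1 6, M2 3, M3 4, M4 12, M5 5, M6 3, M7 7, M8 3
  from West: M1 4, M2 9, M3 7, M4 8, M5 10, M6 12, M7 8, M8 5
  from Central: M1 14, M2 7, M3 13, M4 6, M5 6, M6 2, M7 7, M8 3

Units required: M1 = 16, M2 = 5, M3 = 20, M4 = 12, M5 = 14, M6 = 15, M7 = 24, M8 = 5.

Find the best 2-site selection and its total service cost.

Choose North and Central; total service cost 476.

With exactly 2 open, each sensor cluster uses its cheapest among the chosen.
{North, Central}: M1→North 2·16=32, M2→Central 7·5=35, M3→North 2·20=40, M4→Central 6·12=72, M5→Central 6·14=84, M6→Central 2·15=30, M7→Central 7·24=168, M8→Central 3·5=15. Service cost 476.
{South, Central}: service cost 496
{South, East}: service cost 513
Among all 10 size-2 choices, {North, Central} is lowest.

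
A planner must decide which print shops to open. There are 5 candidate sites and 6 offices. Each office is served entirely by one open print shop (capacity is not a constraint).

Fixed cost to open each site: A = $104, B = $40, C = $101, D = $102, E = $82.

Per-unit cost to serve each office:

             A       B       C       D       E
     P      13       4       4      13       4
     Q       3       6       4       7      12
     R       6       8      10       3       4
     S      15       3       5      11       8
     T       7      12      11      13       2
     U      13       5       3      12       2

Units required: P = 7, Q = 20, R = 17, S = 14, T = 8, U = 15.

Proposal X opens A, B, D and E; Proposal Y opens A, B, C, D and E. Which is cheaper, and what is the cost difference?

Proposal X is cheaper by 101.

Proposal X: {A, B, D, E}: P→B 4·7=28, Q→A 3·20=60, R→D 3·17=51, S→B 3·14=42, T→E 2·8=16, U→E 2·15=30. Service 227; fixed 328; total 555.
Proposal Y: {A, B, C, D, E}: P→B 4·7=28, Q→A 3·20=60, R→D 3·17=51, S→B 3·14=42, T→E 2·8=16, U→E 2·15=30. Service 227; fixed 429; total 656.
Difference: |555 − 656| = 101.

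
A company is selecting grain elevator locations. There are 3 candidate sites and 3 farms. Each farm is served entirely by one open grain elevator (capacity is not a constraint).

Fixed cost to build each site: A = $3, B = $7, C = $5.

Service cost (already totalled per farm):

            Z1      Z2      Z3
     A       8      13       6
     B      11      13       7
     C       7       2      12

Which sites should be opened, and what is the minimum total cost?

Open A and C; minimum total cost 23.

For any fixed open set, each farm goes to its cheapest open site; total = fixed + service.
{A, C}: Z1→C 7, Z2→C 2, Z3→A 6. Service 15; fixed 8; total 23.
{C}: Z1→C 7, Z2→C 2, Z3→C 12. Service 21; fixed 5; total 26.
{B, C}: service 16 + fixed 12 = 28
{A, B, C}: service 15 + fixed 15 = 30
No other subset beats 23.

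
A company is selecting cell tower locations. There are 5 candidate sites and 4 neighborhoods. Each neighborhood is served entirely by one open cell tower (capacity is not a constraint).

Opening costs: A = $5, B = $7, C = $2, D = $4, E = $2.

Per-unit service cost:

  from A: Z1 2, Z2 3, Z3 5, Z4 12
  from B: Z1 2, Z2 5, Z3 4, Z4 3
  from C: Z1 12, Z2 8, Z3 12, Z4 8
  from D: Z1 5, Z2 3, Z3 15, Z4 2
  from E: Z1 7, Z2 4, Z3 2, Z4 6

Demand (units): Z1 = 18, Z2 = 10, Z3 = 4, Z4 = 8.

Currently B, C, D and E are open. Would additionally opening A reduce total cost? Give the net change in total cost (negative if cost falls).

Current service cost with {B, C, D, E}: 90.
Adding A: each neighborhood re-picks its cheapest; new service cost 90, saving 0.
Extra fixed cost: 5. Net change = 5 − 0 = 5.
(Totals: 105 → 110.)

No — net change +5 (cost rises by 5).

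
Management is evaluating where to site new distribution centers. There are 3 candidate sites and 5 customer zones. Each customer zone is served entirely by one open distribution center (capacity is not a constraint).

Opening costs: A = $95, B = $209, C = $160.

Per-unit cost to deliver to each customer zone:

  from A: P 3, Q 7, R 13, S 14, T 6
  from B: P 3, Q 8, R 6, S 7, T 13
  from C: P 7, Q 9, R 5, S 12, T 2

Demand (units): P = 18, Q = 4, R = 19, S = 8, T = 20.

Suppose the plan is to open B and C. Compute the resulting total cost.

Each customer zone is assigned to its cheapest site among the open ones.
{B, C}: P→B 3·18=54, Q→B 8·4=32, R→C 5·19=95, S→B 7·8=56, T→C 2·20=40. Service 277; fixed 369; total 646.

Total cost: 646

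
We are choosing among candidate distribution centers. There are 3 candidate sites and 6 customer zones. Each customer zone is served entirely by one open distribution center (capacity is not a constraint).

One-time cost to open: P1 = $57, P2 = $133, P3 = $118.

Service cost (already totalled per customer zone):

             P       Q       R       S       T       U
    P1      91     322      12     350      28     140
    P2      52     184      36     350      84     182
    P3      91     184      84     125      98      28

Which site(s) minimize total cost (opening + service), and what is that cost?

For any fixed open set, each customer zone goes to its cheapest open site; total = fixed + service.
{P1, P3}: P→P1 91, Q→P3 184, R→P1 12, S→P3 125, T→P1 28, U→P3 28. Service 468; fixed 175; total 643.
{P3}: P→P3 91, Q→P3 184, R→P3 84, S→P3 125, T→P3 98, U→P3 28. Service 610; fixed 118; total 728.
{P1, P2, P3}: P→P2 52, Q→P2 184, R→P1 12, S→P3 125, T→P1 28, U→P3 28. Service 429; fixed 308; total 737.
{P1}: service 943 + fixed 57 = 1000
No other subset beats 643.

Open P1 and P3; minimum total cost 643.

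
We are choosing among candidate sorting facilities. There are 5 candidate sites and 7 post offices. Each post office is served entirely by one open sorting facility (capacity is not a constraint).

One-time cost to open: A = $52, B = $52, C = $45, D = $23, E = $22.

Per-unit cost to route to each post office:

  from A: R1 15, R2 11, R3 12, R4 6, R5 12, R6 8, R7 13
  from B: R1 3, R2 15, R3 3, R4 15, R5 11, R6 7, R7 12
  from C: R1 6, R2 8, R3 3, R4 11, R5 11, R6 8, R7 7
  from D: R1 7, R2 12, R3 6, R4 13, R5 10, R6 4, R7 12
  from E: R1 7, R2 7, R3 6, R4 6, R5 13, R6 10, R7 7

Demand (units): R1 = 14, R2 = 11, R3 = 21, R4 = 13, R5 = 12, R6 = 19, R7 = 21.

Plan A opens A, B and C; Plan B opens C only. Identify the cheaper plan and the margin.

Plan A: {A, B, C}: R1→B 3·14=42, R2→C 8·11=88, R3→B 3·21=63, R4→A 6·13=78, R5→B 11·12=132, R6→B 7·19=133, R7→C 7·21=147. Service 683; fixed 149; total 832.
Plan B: {C}: R1→C 6·14=84, R2→C 8·11=88, R3→C 3·21=63, R4→C 11·13=143, R5→C 11·12=132, R6→C 8·19=152, R7→C 7·21=147. Service 809; fixed 45; total 854.
Difference: |832 − 854| = 22.

Plan A is cheaper by 22.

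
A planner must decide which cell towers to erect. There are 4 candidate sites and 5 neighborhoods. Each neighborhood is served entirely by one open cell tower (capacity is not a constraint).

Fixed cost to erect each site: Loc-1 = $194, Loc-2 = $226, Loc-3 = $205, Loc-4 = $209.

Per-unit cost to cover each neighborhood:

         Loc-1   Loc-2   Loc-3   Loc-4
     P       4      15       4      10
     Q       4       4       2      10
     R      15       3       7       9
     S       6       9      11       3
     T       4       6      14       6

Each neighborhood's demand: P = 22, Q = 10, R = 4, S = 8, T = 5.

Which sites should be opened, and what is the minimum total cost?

For any fixed open set, each neighborhood goes to its cheapest open site; total = fixed + service.
{Loc-1}: P→Loc-1 4·22=88, Q→Loc-1 4·10=40, R→Loc-1 15·4=60, S→Loc-1 6·8=48, T→Loc-1 4·5=20. Service 256; fixed 194; total 450.
{Loc-3}: service 294 + fixed 205 = 499
{Loc-1, Loc-3}: P→Loc-1 4·22=88, Q→Loc-3 2·10=20, R→Loc-3 7·4=28, S→Loc-1 6·8=48, T→Loc-1 4·5=20. Service 204; fixed 399; total 603.
{Loc-1, Loc-2, Loc-3, Loc-4}: service 164 + fixed 834 = 998
No other subset beats 450.

Open Loc-1 only; minimum total cost 450.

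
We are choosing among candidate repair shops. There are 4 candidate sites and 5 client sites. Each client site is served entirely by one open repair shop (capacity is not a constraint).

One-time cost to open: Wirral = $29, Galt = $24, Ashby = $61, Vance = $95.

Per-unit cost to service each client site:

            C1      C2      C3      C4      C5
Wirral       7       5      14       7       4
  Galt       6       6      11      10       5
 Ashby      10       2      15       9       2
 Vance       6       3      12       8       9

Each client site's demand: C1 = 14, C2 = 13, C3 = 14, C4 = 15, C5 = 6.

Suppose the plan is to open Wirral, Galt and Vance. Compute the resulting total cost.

Each client site is assigned to its cheapest site among the open ones.
{Wirral, Galt, Vance}: C1→Galt 6·14=84, C2→Vance 3·13=39, C3→Galt 11·14=154, C4→Wirral 7·15=105, C5→Wirral 4·6=24. Service 406; fixed 148; total 554.

Total cost: 554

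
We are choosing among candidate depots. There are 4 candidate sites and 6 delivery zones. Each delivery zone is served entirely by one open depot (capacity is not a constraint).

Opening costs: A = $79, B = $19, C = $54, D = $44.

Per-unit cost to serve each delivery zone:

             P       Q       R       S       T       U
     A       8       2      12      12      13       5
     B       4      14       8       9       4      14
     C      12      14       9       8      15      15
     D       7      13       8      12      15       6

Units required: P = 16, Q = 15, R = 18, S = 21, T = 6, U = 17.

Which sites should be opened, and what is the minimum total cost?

For any fixed open set, each delivery zone goes to its cheapest open site; total = fixed + service.
{A, B}: P→B 4·16=64, Q→A 2·15=30, R→B 8·18=144, S→B 9·21=189, T→B 4·6=24, U→A 5·17=85. Service 536; fixed 98; total 634.
{A, B, C}: P→B 4·16=64, Q→A 2·15=30, R→B 8·18=144, S→C 8·21=168, T→B 4·6=24, U→A 5·17=85. Service 515; fixed 152; total 667.
{A, B, D}: service 536 + fixed 142 = 678
{A, B, C, D}: P→B 4·16=64, Q→A 2·15=30, R→B 8·18=144, S→C 8·21=168, T→B 4·6=24, U→A 5·17=85. Service 515; fixed 196; total 711.
No other subset beats 634.

Open A and B; minimum total cost 634.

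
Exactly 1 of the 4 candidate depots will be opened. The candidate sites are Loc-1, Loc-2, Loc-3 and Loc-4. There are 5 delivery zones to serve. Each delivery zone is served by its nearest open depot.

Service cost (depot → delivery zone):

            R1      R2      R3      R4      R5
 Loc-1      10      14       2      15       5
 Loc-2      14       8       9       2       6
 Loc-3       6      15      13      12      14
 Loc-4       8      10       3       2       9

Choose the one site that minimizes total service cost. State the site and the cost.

With exactly 1 open, each delivery zone uses its cheapest among the chosen.
{Loc-4}: R1→Loc-4 8, R2→Loc-4 10, R3→Loc-4 3, R4→Loc-4 2, R5→Loc-4 9. Service cost 32.
{Loc-2}: service cost 39
{Loc-1}: service cost 46
Among all 4 size-1 choices, {Loc-4} is lowest.

Choose Loc-4 only; total service cost 32.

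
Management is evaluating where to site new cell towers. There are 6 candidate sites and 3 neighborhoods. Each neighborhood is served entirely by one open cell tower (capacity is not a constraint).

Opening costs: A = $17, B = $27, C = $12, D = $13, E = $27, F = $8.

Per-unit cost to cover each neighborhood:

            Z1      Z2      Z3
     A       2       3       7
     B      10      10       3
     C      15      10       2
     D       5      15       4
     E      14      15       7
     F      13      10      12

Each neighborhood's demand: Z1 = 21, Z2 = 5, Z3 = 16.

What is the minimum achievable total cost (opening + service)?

Minimum total cost: 118

For any fixed open set, each neighborhood goes to its cheapest open site; total = fixed + service.
{A, C}: Z1→A 2·21=42, Z2→A 3·5=15, Z3→C 2·16=32. Service 89; fixed 29; total 118.
{A, C, F}: service 89 + fixed 37 = 126
{A, C, D}: Z1→A 2·21=42, Z2→A 3·5=15, Z3→C 2·16=32. Service 89; fixed 42; total 131.
{A, B, C, D, E, F}: service 89 + fixed 104 = 193
No other subset beats 118.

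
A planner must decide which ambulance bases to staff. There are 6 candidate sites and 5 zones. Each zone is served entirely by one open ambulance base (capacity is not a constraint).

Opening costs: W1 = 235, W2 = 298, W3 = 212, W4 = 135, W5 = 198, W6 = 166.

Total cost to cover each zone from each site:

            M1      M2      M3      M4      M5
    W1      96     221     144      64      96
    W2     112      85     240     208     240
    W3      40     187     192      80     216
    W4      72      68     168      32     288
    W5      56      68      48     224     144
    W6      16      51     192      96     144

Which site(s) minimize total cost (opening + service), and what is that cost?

For any fixed open set, each zone goes to its cheapest open site; total = fixed + service.
{W6}: M1→W6 16, M2→W6 51, M3→W6 192, M4→W6 96, M5→W6 144. Service 499; fixed 166; total 665.
{W4, W5}: M1→W5 56, M2→W4 68, M3→W5 48, M4→W4 32, M5→W5 144. Service 348; fixed 333; total 681.
{W4, W6}: M1→W6 16, M2→W6 51, M3→W4 168, M4→W4 32, M5→W6 144. Service 411; fixed 301; total 712.
{W1, W2, W3, W4, W5, W6}: service 243 + fixed 1244 = 1487
No other subset beats 665.

Open W6 only; minimum total cost 665.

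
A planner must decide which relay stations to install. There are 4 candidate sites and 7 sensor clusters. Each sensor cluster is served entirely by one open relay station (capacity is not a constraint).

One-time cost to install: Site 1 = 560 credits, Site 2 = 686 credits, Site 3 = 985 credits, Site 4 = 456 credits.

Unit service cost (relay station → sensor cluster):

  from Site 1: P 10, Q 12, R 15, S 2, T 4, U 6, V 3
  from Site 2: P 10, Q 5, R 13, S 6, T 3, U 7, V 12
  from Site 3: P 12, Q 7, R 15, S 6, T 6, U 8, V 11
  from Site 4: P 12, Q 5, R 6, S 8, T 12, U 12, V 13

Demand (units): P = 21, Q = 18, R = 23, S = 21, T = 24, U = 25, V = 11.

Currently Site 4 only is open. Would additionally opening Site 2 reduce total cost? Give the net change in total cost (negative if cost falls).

No — net change +250 (cost rises by 250).

Current service cost with {Site 4}: 1379.
Adding Site 2: each sensor cluster re-picks its cheapest; new service cost 943, saving 436.
Extra fixed cost: 686. Net change = 686 − 436 = 250.
(Totals: 1835 → 2085.)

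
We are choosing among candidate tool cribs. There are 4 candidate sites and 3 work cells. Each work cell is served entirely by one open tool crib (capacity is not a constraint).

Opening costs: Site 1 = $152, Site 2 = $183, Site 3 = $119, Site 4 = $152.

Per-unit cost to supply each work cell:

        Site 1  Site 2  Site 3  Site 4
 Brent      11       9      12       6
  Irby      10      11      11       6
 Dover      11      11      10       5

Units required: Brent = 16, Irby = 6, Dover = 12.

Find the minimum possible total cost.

For any fixed open set, each work cell goes to its cheapest open site; total = fixed + service.
{Site 4}: Brent→Site 4 6·16=96, Irby→Site 4 6·6=36, Dover→Site 4 5·12=60. Service 192; fixed 152; total 344.
{Site 3, Site 4}: service 192 + fixed 271 = 463
{Site 1, Site 4}: Brent→Site 4 6·16=96, Irby→Site 4 6·6=36, Dover→Site 4 5·12=60. Service 192; fixed 304; total 496.
{Site 1, Site 2, Site 3, Site 4}: service 192 + fixed 606 = 798
No other subset beats 344.

Minimum total cost: 344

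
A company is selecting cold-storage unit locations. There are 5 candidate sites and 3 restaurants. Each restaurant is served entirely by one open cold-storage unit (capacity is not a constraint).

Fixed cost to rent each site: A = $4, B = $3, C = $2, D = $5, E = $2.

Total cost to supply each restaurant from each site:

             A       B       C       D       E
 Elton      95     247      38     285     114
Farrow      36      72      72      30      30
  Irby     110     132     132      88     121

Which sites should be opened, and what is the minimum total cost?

Open C and D; minimum total cost 163.

For any fixed open set, each restaurant goes to its cheapest open site; total = fixed + service.
{C, D}: Elton→C 38, Farrow→D 30, Irby→D 88. Service 156; fixed 7; total 163.
{C, D, E}: service 156 + fixed 9 = 165
{B, C, D}: service 156 + fixed 10 = 166
{A, B, C, D, E}: Elton→C 38, Farrow→D 30, Irby→D 88. Service 156; fixed 16; total 172.
No other subset beats 163.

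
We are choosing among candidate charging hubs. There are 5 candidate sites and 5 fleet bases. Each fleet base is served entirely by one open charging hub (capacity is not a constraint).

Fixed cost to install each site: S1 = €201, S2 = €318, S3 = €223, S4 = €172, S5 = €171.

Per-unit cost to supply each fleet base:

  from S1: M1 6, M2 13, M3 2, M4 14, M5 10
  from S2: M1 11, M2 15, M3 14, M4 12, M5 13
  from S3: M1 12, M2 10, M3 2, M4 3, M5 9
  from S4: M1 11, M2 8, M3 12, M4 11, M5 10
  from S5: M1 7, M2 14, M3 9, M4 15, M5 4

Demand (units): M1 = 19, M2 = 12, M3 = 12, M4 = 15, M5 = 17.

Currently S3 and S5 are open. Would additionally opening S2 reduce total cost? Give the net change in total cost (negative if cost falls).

No — net change +318 (cost rises by 318).

Current service cost with {S3, S5}: 390.
Adding S2: each fleet base re-picks its cheapest; new service cost 390, saving 0.
Extra fixed cost: 318. Net change = 318 − 0 = 318.
(Totals: 784 → 1102.)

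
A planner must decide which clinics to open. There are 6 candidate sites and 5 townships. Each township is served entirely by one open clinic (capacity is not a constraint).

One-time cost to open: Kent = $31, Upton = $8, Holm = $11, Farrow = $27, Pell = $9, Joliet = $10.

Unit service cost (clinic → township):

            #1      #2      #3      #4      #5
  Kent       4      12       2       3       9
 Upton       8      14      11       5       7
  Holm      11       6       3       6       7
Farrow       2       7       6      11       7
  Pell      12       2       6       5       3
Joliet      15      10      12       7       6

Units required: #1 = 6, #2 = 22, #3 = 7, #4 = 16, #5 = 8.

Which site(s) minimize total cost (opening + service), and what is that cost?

Open Kent and Pell; minimum total cost 194.

For any fixed open set, each township goes to its cheapest open site; total = fixed + service.
{Kent, Pell}: #1→Kent 4·6=24, #2→Pell 2·22=44, #3→Kent 2·7=14, #4→Kent 3·16=48, #5→Pell 3·8=24. Service 154; fixed 40; total 194.
{Kent, Upton, Pell}: #1→Kent 4·6=24, #2→Pell 2·22=44, #3→Kent 2·7=14, #4→Kent 3·16=48, #5→Pell 3·8=24. Service 154; fixed 48; total 202.
{Kent, Pell, Joliet}: service 154 + fixed 50 = 204
{Kent, Upton, Holm, Farrow, Pell, Joliet}: service 142 + fixed 96 = 238
No other subset beats 194.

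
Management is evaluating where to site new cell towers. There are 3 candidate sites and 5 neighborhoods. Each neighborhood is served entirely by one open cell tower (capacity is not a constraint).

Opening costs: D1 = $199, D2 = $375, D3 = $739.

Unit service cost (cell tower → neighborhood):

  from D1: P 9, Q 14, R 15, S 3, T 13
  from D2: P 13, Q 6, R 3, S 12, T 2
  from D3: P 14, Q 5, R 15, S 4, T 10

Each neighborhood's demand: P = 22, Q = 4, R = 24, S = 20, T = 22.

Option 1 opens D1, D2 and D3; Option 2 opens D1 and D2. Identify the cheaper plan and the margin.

Option 1: {D1, D2, D3}: P→D1 9·22=198, Q→D3 5·4=20, R→D2 3·24=72, S→D1 3·20=60, T→D2 2·22=44. Service 394; fixed 1313; total 1707.
Option 2: {D1, D2}: P→D1 9·22=198, Q→D2 6·4=24, R→D2 3·24=72, S→D1 3·20=60, T→D2 2·22=44. Service 398; fixed 574; total 972.
Difference: |1707 − 972| = 735.

Option 2 is cheaper by 735.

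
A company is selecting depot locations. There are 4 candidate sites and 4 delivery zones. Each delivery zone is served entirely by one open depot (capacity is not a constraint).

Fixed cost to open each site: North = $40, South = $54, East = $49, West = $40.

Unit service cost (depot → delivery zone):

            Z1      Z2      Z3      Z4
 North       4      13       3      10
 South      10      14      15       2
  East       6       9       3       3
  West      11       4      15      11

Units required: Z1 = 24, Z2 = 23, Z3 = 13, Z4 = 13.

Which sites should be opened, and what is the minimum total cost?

Open North, South and West; minimum total cost 387.

For any fixed open set, each delivery zone goes to its cheapest open site; total = fixed + service.
{North, South, West}: Z1→North 4·24=96, Z2→West 4·23=92, Z3→North 3·13=39, Z4→South 2·13=26. Service 253; fixed 134; total 387.
{North, East, West}: Z1→North 4·24=96, Z2→West 4·23=92, Z3→North 3·13=39, Z4→East 3·13=39. Service 266; fixed 129; total 395.
{East, West}: service 314 + fixed 89 = 403
{North, South, East, West}: Z1→North 4·24=96, Z2→West 4·23=92, Z3→North 3·13=39, Z4→South 2·13=26. Service 253; fixed 183; total 436.
(All 15 nonempty subsets were checked; North, South and West is lowest.)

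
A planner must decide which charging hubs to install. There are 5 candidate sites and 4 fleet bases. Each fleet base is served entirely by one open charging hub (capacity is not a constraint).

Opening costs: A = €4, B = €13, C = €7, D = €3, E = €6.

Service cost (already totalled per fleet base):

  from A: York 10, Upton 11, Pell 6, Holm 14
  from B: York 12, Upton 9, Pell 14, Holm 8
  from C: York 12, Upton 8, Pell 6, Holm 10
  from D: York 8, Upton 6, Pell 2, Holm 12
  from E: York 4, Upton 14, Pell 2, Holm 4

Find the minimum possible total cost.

For any fixed open set, each fleet base goes to its cheapest open site; total = fixed + service.
{D, E}: York→E 4, Upton→D 6, Pell→D 2, Holm→E 4. Service 16; fixed 9; total 25.
{A, D, E}: service 16 + fixed 13 = 29
{E}: service 24 + fixed 6 = 30
{A, B, C, D, E}: service 16 + fixed 33 = 49
No other subset beats 25.

Minimum total cost: 25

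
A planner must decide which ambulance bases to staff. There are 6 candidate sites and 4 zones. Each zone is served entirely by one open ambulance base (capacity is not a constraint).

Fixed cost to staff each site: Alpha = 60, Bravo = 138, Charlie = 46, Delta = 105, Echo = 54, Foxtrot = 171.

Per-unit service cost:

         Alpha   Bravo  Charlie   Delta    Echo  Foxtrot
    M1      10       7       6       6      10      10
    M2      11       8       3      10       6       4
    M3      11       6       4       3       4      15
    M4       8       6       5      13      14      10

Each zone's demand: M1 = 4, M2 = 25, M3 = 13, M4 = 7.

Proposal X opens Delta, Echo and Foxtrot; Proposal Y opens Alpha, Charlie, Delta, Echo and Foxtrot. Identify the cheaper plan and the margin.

Proposal X: {Delta, Echo, Foxtrot}: M1→Delta 6·4=24, M2→Foxtrot 4·25=100, M3→Delta 3·13=39, M4→Foxtrot 10·7=70. Service 233; fixed 330; total 563.
Proposal Y: {Alpha, Charlie, Delta, Echo, Foxtrot}: M1→Charlie 6·4=24, M2→Charlie 3·25=75, M3→Delta 3·13=39, M4→Charlie 5·7=35. Service 173; fixed 436; total 609.
Difference: |563 − 609| = 46.

Proposal X is cheaper by 46.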